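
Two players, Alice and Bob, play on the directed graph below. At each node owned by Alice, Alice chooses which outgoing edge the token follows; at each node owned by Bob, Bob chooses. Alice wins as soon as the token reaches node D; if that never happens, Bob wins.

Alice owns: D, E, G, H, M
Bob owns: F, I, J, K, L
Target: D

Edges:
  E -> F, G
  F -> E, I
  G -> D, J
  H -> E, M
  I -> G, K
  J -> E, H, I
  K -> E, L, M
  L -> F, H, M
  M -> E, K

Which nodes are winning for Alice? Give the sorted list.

D, E, G, H, M

A0 = {D}
A1: add {G} — G (Alice) has G→D.
A2: add {E} — E (Alice) has E→G.
A3: add {H, M} — H (Alice) has H→E; M (Alice) has M→E.
A4 = A3; e.g. F (Bob) can still go to I. Fixed point.
Alice's winning region = {D, E, G, H, M}.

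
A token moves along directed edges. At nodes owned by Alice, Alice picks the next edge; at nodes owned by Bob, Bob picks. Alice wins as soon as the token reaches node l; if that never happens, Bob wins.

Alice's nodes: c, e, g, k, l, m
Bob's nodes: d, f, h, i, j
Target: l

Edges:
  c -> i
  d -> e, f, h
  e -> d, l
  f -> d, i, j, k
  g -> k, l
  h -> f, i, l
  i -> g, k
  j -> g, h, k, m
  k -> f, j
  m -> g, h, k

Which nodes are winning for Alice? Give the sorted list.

e, g, l, m

A0 = {l}
A1: add {e, g} — e (Alice) has e→l; g (Alice) has g→l.
A2: add {m} — m (Alice) has m→g.
A3 = A2; e.g. c (Alice) has no edge into A2. Fixed point.
Alice's winning region = {e, g, l, m}.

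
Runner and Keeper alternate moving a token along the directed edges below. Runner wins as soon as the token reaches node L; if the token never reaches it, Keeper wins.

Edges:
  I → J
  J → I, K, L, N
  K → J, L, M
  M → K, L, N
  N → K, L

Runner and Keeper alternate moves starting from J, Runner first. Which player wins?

Track states (vertex, player-to-move).
A0 = {(L,Runner), (L,Keeper)}
A1: add {(J,Runner), (K,Runner), (M,Runner), (N,Runner)}.
(J,Runner) ∈ A1 ⇒ Runner forces the target.

Runner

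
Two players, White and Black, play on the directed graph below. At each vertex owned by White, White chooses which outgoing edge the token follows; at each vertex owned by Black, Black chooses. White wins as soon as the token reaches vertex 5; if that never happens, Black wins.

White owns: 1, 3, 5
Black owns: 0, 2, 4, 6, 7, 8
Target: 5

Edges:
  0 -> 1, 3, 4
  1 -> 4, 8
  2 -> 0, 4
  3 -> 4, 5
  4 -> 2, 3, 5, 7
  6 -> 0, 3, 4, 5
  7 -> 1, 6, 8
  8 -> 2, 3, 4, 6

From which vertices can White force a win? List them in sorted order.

3, 5

A0 = {5}
A1: add {3} — 3 (White) has 3→5.
A2 = A1; e.g. 0 (Black) can still go to 1. Fixed point.
White's winning region = {3, 5}.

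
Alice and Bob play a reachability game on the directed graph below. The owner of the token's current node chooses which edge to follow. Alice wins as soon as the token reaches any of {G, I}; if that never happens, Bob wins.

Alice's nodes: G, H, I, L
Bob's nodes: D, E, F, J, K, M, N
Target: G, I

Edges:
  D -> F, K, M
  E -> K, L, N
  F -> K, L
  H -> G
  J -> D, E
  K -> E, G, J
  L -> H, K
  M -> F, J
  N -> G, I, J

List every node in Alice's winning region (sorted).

A0 = {G, I}
A1: add {H} — H (Alice) has H→G.
A2: add {L} — L (Alice) has L→H.
A3 = A2; e.g. D (Bob) can still go to F. Fixed point.
Alice's winning region = {G, H, I, L}.

G, H, I, L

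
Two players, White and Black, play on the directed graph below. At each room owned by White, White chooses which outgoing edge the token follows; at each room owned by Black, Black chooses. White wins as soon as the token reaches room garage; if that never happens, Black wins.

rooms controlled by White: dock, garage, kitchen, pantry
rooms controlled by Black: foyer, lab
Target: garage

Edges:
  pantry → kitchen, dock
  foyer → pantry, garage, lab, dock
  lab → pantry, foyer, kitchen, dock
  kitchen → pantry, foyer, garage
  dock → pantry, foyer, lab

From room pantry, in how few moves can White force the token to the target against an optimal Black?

A0 = {garage}
A1: add {kitchen} — kitchen (White) has kitchen→garage.
A2: add {pantry} — pantry (White) has pantry→kitchen.
pantry enters the attractor at level 2, so White can force the target in 2 moves from there.

2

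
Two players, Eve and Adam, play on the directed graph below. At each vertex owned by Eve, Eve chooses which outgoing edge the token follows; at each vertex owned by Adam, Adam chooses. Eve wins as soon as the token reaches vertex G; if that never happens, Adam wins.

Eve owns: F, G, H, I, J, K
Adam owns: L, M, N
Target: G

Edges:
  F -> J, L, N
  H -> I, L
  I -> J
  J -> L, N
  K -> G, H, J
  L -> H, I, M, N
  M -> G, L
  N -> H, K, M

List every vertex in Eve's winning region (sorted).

G, K

A0 = {G}
A1: add {K} — K (Eve) has K→G.
A2 = A1; e.g. F (Eve) has no edge into A1. Fixed point.
Eve's winning region = {G, K}.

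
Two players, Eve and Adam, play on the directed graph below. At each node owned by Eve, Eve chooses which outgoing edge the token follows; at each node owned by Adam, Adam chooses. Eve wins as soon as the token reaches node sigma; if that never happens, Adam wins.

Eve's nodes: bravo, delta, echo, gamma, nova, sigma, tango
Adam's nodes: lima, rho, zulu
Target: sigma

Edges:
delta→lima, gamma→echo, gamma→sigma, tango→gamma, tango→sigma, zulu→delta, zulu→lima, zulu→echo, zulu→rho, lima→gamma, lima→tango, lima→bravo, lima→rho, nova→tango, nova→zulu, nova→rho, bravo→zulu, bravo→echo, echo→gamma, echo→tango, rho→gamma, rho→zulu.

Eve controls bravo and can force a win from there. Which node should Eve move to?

echo

A0 = {sigma}
A1: add {gamma, tango} — gamma (Eve) has gamma→sigma; tango (Eve) has tango→sigma.
A2: add {echo, nova} — nova (Eve) has nova→tango; echo (Eve) has echo→gamma.
A3: add {bravo} — bravo (Eve) has bravo→echo.
A4 = A3; e.g. delta (Eve) has no edge into A3. Fixed point.
From bravo, successor echo is in the attractor (rank 2); the other successor zulu is not.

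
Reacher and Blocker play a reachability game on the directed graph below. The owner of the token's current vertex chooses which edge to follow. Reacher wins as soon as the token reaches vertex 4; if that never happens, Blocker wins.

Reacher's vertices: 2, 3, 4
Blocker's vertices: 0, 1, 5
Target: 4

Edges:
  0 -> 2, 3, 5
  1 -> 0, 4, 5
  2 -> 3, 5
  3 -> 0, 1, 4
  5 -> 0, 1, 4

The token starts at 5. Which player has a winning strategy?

A0 = {4}
A1: add {3} — 3 (Reacher) has 3→4.
A2: add {2} — 2 (Reacher) has 2→3.
A3 = A2; e.g. 0 (Blocker) can still go to 5. Fixed point.
5 never enters the attractor, so Blocker can avoid the target forever.

Blocker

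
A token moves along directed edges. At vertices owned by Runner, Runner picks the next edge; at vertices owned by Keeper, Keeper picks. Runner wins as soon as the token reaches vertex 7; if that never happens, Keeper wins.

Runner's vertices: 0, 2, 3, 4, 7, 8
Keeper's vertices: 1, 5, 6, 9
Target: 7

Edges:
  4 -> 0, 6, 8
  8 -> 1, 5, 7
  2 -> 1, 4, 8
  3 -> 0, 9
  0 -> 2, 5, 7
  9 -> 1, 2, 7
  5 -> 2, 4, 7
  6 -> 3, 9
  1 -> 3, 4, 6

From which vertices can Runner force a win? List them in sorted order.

A0 = {7}
A1: add {0, 8} — 0 (Runner) has 0→7; 8 (Runner) has 8→7.
A2: add {2, 3, 4} — 2 (Runner) has 2→8; 3 (Runner) has 3→0; 4 (Runner) has 4→0.
A3: add {5} — 5 (Keeper): all of {2, 4, 7} already in.
A4 = A3; e.g. 1 (Keeper) can still go to 6. Fixed point.
Runner's winning region = {0, 2, 3, 4, 5, 7, 8}.

0, 2, 3, 4, 5, 7, 8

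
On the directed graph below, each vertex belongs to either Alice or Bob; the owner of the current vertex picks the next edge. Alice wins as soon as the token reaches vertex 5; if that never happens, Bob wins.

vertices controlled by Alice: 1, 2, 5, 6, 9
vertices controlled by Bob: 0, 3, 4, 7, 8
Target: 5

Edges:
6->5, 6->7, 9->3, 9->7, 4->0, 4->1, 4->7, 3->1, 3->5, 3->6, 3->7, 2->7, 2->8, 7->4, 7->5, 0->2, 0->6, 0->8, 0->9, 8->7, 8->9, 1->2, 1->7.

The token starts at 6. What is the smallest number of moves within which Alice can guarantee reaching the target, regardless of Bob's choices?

A0 = {5}
A1: add {6} — 6 (Alice) has 6→5.
A2 = A1; e.g. 0 (Bob) can still go to 2. Fixed point.
6 enters the attractor at level 1, so Alice can force the target in 1 move from there.

1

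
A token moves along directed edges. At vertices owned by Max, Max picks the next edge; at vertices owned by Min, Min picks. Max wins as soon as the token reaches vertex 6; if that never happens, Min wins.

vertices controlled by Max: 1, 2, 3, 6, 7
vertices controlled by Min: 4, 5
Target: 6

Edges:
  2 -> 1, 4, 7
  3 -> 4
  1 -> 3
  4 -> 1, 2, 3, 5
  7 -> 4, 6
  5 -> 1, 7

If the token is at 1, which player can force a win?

Min

A0 = {6}
A1: add {7} — 7 (Max) has 7→6.
A2: add {2} — 2 (Max) has 2→7.
A3 = A2; e.g. 1 (Max) has no edge into A2. Fixed point.
1 never enters the attractor, so Min can avoid the target forever.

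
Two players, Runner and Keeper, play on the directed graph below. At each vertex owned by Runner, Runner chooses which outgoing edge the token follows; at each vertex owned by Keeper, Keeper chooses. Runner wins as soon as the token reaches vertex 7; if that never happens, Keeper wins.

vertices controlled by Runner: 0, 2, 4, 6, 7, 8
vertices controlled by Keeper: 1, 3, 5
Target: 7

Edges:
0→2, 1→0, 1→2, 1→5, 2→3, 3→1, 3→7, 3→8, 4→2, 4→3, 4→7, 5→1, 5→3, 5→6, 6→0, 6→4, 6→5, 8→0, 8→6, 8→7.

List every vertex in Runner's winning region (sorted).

4, 6, 7, 8

A0 = {7}
A1: add {4, 8} — 4 (Runner) has 4→7; 8 (Runner) has 8→7.
A2: add {6} — 6 (Runner) has 6→4.
A3 = A2; e.g. 0 (Runner) has no edge into A2. Fixed point.
Runner's winning region = {4, 6, 7, 8}.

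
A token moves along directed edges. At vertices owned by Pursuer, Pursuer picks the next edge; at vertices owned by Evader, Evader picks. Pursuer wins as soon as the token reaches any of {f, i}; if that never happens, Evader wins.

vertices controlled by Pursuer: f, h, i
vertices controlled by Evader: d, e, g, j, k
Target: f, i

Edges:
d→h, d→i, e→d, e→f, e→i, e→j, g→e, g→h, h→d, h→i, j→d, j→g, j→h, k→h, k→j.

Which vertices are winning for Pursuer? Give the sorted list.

A0 = {f, i}
A1: add {h} — h (Pursuer) has h→i.
A2: add {d} — d (Evader): all of {h, i} already in.
A3 = A2; e.g. e (Evader) can still go to j. Fixed point.
Pursuer's winning region = {d, f, h, i}.

d, f, h, i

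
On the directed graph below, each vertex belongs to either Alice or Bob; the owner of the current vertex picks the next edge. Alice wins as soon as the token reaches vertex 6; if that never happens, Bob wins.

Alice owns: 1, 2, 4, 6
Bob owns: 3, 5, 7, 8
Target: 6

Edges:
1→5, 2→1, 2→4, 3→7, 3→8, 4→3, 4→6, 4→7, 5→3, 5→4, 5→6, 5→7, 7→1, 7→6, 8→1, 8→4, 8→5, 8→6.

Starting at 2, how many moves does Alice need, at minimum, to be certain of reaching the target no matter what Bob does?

A0 = {6}
A1: add {4} — 4 (Alice) has 4→6.
A2: add {2} — 2 (Alice) has 2→4.
A3 = A2; e.g. 1 (Alice) has no edge into A2. Fixed point.
2 enters the attractor at level 2, so Alice can force the target in 2 moves from there.

2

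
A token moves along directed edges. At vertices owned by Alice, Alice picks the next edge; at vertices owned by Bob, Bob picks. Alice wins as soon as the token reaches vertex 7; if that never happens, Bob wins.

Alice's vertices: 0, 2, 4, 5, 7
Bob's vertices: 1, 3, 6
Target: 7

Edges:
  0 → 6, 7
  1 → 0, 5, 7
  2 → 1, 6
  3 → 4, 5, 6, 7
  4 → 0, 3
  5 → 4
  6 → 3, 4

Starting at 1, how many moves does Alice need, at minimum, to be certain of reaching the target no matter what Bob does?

A0 = {7}
A1: add {0} — 0 (Alice) has 0→7.
A2: add {4} — 4 (Alice) has 4→0.
A3: add {5} — 5 (Alice) has 5→4.
A4: add {1} — 1 (Bob): all of {0, 5, 7} already in.
1 enters the attractor at level 4, so Alice can force the target in 4 moves from there.

4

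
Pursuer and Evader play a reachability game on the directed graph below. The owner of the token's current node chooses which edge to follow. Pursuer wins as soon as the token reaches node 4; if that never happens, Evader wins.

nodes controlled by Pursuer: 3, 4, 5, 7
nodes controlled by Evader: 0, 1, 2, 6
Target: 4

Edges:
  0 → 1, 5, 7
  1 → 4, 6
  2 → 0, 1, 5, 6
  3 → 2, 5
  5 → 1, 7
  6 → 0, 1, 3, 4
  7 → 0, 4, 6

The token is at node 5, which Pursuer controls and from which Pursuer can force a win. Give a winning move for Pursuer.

7

A0 = {4}
A1: add {7} — 7 (Pursuer) has 7→4.
A2: add {5} — 5 (Pursuer) has 5→7.
A3: add {3} — 3 (Pursuer) has 3→5.
A4 = A3; e.g. 0 (Evader) can still go to 1. Fixed point.
From 5, successor 7 is in the attractor (rank 1); the other successor 1 is not.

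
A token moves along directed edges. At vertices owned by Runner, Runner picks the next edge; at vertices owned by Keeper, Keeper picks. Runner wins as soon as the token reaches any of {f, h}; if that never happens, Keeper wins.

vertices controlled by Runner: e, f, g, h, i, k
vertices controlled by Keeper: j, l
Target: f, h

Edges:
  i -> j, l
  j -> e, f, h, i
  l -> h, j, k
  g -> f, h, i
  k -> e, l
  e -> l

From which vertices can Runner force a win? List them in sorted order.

A0 = {f, h}
A1: add {g} — g (Runner) has g→f.
A2 = A1; e.g. e (Runner) has no edge into A1. Fixed point.
Runner's winning region = {f, g, h}.

f, g, h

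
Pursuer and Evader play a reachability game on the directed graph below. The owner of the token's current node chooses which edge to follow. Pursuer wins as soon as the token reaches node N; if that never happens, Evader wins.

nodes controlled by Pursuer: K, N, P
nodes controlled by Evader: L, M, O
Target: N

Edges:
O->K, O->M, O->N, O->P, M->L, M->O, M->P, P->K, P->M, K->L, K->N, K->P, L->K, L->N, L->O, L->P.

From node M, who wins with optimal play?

Evader

A0 = {N}
A1: add {K} — K (Pursuer) has K→N.
A2: add {P} — P (Pursuer) has P→K.
A3 = A2; e.g. L (Evader) can still go to O. Fixed point.
M never enters the attractor, so Evader can avoid the target forever.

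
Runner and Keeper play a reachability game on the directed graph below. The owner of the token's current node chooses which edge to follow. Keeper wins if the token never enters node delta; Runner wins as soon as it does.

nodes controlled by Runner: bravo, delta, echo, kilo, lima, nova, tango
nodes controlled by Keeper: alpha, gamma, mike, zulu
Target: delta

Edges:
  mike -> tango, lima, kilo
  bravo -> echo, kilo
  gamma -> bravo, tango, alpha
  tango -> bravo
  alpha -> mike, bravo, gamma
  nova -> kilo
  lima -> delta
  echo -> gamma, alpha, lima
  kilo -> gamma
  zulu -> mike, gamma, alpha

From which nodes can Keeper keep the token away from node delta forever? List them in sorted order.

alpha, gamma, kilo, mike, nova, zulu

A0 = {delta}
A1: add {lima} — lima (Runner) has lima→delta.
A2: add {echo} — echo (Runner) has echo→lima.
A3: add {bravo} — bravo (Runner) has bravo→echo.
A4: add {tango} — tango (Runner) has tango→bravo.
A5 = A4; e.g. mike (Keeper) can still go to kilo. Fixed point.
Runner's attractor = {bravo, delta, echo, lima, tango}; Keeper avoids the target exactly from the complement.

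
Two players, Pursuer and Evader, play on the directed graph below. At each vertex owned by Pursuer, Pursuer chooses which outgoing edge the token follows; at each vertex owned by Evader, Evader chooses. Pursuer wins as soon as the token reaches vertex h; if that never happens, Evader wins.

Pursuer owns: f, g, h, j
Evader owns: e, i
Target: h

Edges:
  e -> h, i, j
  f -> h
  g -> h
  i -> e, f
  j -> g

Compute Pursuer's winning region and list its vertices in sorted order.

f, g, h, j

A0 = {h}
A1: add {f, g} — f (Pursuer) has f→h; g (Pursuer) has g→h.
A2: add {j} — j (Pursuer) has j→g.
A3 = A2; e.g. e (Evader) can still go to i. Fixed point.
Pursuer's winning region = {f, g, h, j}.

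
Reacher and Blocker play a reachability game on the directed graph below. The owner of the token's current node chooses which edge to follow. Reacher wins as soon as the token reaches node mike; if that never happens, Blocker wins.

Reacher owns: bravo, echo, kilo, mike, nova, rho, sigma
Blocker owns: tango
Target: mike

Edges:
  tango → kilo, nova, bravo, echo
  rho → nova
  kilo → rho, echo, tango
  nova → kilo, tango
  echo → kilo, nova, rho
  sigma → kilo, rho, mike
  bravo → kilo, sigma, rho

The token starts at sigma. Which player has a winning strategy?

A0 = {mike}
A1: add {sigma} — sigma (Reacher) has sigma→mike.
sigma ∈ A1, so Reacher can force the target.

Reacher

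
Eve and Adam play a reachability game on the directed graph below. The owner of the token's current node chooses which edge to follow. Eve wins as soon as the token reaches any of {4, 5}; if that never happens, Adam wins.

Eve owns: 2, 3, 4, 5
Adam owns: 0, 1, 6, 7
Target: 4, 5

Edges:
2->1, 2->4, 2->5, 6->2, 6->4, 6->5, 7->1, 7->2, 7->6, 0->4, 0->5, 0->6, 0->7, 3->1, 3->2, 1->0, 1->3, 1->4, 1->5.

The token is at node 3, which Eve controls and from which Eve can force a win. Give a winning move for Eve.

2

A0 = {4, 5}
A1: add {2} — 2 (Eve) has 2→4.
A2: add {3, 6} — 3 (Eve) has 3→2; 6 (Adam): all of {2, 4, 5} already in.
A3 = A2; e.g. 0 (Adam) can still go to 7. Fixed point.
From 3, successor 2 is in the attractor (rank 1); the other successor 1 is not.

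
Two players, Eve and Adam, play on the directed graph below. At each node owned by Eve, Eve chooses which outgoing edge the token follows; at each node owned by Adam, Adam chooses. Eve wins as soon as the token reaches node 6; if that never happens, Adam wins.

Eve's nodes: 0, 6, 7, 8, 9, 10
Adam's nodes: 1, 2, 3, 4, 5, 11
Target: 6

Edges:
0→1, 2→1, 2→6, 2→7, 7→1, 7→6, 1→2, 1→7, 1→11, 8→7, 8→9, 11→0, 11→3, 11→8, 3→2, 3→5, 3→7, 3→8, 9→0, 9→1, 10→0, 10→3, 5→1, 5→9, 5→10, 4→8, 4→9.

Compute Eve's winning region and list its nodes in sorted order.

6, 7, 8

A0 = {6}
A1: add {7} — 7 (Eve) has 7→6.
A2: add {8} — 8 (Eve) has 8→7.
A3 = A2; e.g. 0 (Eve) has no edge into A2. Fixed point.
Eve's winning region = {6, 7, 8}.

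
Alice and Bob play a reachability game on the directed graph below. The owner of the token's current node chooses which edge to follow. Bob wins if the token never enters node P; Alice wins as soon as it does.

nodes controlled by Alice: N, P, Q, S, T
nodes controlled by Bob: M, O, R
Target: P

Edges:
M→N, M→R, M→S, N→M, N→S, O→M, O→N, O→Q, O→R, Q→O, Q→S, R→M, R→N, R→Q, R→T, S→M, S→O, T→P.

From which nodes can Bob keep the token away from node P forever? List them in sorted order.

A0 = {P}
A1: add {T} — T (Alice) has T→P.
A2 = A1; e.g. M (Bob) can still go to N. Fixed point.
Alice's attractor = {P, T}; Bob avoids the target exactly from the complement.

M, N, O, Q, R, S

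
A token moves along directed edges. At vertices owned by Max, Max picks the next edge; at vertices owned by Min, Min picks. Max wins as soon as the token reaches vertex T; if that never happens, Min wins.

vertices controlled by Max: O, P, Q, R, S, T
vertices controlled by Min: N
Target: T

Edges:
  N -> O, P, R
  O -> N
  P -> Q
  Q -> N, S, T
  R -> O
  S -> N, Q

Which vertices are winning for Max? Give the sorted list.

A0 = {T}
A1: add {Q} — Q (Max) has Q→T.
A2: add {P, S} — P (Max) has P→Q; S (Max) has S→Q.
A3 = A2; e.g. N (Min) can still go to O. Fixed point.
Max's winning region = {P, Q, S, T}.

P, Q, S, T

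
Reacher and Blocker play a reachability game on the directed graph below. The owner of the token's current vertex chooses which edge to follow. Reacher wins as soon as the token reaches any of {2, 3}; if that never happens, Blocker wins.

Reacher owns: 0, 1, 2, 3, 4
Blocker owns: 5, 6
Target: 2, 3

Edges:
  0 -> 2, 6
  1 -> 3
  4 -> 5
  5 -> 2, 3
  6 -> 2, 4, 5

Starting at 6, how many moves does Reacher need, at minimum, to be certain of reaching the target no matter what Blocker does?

3

A0 = {2, 3}
A1: add {0, 1, 5} — 0 (Reacher) has 0→2; 1 (Reacher) has 1→3; 5 (Blocker): all of {2, 3} already in.
A2: add {4} — 4 (Reacher) has 4→5.
A3: add {6} — 6 (Blocker): all of {2, 4, 5} already in.
A3 = all vertices. Fixed point.
6 enters the attractor at level 3, so Reacher can force the target in 3 moves from there.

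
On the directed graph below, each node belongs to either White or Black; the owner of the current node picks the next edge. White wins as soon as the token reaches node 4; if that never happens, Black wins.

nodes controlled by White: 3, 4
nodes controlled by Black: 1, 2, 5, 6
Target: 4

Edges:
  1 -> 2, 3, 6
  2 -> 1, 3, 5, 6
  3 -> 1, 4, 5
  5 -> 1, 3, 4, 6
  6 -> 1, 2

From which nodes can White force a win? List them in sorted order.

A0 = {4}
A1: add {3} — 3 (White) has 3→4.
A2 = A1; e.g. 1 (Black) can still go to 2. Fixed point.
White's winning region = {3, 4}.

3, 4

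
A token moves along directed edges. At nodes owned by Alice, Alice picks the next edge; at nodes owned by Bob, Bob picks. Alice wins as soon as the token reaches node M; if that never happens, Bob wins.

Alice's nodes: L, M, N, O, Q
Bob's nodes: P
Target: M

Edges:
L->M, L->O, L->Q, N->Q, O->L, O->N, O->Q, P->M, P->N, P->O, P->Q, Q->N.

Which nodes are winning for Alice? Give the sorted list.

L, M, O

A0 = {M}
A1: add {L} — L (Alice) has L→M.
A2: add {O} — O (Alice) has O→L.
A3 = A2; e.g. N (Alice) has no edge into A2. Fixed point.
Alice's winning region = {L, M, O}.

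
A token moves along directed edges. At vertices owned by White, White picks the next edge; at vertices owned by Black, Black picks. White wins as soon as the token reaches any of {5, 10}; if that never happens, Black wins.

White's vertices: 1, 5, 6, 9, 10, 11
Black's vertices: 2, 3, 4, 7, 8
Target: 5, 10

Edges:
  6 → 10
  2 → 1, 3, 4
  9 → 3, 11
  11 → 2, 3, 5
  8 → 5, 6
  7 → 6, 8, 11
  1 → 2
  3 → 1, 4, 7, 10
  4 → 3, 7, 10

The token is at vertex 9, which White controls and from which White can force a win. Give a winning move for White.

11

A0 = {5, 10}
A1: add {6, 11} — 6 (White) has 6→10; 11 (White) has 11→5.
A2: add {8, 9} — 8 (Black): all of {5, 6} already in; 9 (White) has 9→11.
A3: add {7} — 7 (Black): all of {6, 8, 11} already in.
A4 = A3; e.g. 1 (White) has no edge into A3. Fixed point.
From 9, successor 11 is in the attractor (rank 1); the other successor 3 is not.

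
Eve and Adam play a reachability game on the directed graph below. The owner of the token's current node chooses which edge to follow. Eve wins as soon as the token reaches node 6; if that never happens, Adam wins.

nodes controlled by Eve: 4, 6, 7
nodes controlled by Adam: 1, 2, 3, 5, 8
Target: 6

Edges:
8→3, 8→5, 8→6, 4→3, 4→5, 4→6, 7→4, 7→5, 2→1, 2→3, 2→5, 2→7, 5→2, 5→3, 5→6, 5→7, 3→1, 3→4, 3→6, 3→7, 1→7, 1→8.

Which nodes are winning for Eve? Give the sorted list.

4, 6, 7

A0 = {6}
A1: add {4} — 4 (Eve) has 4→6.
A2: add {7} — 7 (Eve) has 7→4.
A3 = A2; e.g. 1 (Adam) can still go to 8. Fixed point.
Eve's winning region = {4, 6, 7}.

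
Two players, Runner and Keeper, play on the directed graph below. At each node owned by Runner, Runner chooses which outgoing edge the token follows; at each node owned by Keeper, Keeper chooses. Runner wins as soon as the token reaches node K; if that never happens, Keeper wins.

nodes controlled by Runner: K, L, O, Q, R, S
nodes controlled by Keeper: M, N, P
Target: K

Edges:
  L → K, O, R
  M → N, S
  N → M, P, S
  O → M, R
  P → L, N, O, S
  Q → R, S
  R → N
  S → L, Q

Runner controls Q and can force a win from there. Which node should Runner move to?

S

A0 = {K}
A1: add {L} — L (Runner) has L→K.
A2: add {S} — S (Runner) has S→L.
A3: add {Q} — Q (Runner) has Q→S.
A4 = A3; e.g. M (Keeper) can still go to N. Fixed point.
From Q, successor S is in the attractor (rank 2); the other successor R is not.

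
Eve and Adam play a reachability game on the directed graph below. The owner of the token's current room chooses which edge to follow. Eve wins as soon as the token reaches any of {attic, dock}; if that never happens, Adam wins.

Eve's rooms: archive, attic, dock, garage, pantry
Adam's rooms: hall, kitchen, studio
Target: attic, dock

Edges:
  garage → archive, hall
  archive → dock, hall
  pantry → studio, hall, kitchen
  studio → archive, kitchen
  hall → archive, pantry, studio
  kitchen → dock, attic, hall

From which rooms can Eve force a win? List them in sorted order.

archive, attic, dock, garage

A0 = {attic, dock}
A1: add {archive} — archive (Eve) has archive→dock.
A2: add {garage} — garage (Eve) has garage→archive.
A3 = A2; e.g. pantry (Eve) has no edge into A2. Fixed point.
Eve's winning region = {archive, attic, dock, garage}.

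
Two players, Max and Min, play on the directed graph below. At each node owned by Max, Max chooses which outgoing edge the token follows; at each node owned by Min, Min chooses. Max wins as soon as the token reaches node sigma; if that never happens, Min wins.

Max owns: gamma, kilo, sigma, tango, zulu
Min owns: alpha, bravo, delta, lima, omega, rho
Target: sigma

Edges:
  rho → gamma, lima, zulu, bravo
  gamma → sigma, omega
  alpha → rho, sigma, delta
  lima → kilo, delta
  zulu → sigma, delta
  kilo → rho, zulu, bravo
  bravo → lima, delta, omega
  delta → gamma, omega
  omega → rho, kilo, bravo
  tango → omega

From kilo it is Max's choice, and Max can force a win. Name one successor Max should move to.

A0 = {sigma}
A1: add {gamma, zulu} — gamma (Max) has gamma→sigma; zulu (Max) has zulu→sigma.
A2: add {kilo} — kilo (Max) has kilo→zulu.
A3 = A2; e.g. rho (Min) can still go to lima. Fixed point.
From kilo, successor zulu is in the attractor (rank 1); the other successors bravo, rho are not.

zulu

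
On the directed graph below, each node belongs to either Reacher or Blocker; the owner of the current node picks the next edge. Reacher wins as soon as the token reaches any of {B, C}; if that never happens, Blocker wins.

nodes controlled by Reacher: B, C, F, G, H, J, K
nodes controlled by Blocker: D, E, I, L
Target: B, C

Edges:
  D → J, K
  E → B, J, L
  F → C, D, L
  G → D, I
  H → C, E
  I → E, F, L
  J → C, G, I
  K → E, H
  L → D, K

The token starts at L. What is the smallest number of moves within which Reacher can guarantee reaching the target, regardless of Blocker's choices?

4

A0 = {B, C}
A1: add {F, H, J} — F (Reacher) has F→C; H (Reacher) has H→C; J (Reacher) has J→C.
A2: add {K} — K (Reacher) has K→H.
A3: add {D} — D (Blocker): all of {J, K} already in.
A4: add {G, L} — G (Reacher) has G→D; L (Blocker): all of {D, K} already in.
L enters the attractor at level 4, so Reacher can force the target in 4 moves from there.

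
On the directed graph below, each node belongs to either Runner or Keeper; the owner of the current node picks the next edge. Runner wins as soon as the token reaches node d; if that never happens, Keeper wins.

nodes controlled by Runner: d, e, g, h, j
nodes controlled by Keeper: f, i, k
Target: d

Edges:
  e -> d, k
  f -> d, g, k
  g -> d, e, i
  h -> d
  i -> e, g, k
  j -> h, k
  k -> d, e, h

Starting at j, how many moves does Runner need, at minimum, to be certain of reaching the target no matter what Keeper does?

2

A0 = {d}
A1: add {e, g, h} — e (Runner) has e→d; g (Runner) has g→d; h (Runner) has h→d.
A2: add {j, k} — j (Runner) has j→h; k (Keeper): all of {d, e, h} already in.
j enters the attractor at level 2, so Runner can force the target in 2 moves from there.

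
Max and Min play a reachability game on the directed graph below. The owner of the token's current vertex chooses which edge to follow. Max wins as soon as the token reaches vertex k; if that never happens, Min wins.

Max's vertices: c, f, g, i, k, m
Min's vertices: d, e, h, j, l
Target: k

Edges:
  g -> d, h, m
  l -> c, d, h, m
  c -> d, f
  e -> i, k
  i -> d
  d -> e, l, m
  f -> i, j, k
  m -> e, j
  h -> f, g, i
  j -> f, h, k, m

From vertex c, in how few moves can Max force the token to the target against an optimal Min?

A0 = {k}
A1: add {f} — f (Max) has f→k.
A2: add {c} — c (Max) has c→f.
A3 = A2; e.g. d (Min) can still go to e. Fixed point.
c enters the attractor at level 2, so Max can force the target in 2 moves from there.

2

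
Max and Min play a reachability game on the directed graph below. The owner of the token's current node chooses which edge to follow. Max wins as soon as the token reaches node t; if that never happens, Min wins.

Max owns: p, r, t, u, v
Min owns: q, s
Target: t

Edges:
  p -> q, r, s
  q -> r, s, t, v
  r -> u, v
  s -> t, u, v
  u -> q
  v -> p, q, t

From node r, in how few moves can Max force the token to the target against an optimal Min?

2

A0 = {t}
A1: add {v} — v (Max) has v→t.
A2: add {r} — r (Max) has r→v.
r enters the attractor at level 2, so Max can force the target in 2 moves from there.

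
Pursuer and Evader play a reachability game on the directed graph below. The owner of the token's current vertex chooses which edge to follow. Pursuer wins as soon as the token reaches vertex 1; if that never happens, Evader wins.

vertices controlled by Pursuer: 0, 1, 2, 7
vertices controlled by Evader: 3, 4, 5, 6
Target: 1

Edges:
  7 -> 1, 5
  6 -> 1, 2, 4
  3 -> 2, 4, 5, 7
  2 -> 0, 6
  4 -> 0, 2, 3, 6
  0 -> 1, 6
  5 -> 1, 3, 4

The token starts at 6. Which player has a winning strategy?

A0 = {1}
A1: add {0, 7} — 0 (Pursuer) has 0→1; 7 (Pursuer) has 7→1.
A2: add {2} — 2 (Pursuer) has 2→0.
A3 = A2; e.g. 3 (Evader) can still go to 4. Fixed point.
6 never enters the attractor, so Evader can avoid the target forever.

Evader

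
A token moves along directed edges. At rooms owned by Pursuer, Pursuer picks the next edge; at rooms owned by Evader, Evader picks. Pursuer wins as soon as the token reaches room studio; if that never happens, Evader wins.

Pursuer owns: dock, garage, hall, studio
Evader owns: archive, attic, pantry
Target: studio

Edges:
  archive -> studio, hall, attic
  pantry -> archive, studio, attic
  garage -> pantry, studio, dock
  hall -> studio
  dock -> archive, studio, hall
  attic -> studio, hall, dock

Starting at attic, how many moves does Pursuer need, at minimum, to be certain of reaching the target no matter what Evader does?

2

A0 = {studio}
A1: add {dock, garage, hall} — garage (Pursuer) has garage→studio; hall (Pursuer) has hall→studio; dock (Pursuer) has dock→studio.
A2: add {attic} — attic (Evader): all of {studio, hall, dock} already in.
attic enters the attractor at level 2, so Pursuer can force the target in 2 moves from there.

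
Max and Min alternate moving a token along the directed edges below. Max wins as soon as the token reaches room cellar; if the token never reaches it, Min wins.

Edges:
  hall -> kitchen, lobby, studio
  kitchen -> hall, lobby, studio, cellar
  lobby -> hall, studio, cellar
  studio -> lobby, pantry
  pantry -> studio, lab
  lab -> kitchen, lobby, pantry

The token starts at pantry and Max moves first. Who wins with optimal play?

Track states (vertex, player-to-move).
A0 = {(cellar,Max), (cellar,Min)}
A1: add {(kitchen,Max), (lobby,Max)}.
A2 = A1; e.g. (hall,Max) stays out. (pantry,Max) never enters ⇒ Min avoids the target.

Min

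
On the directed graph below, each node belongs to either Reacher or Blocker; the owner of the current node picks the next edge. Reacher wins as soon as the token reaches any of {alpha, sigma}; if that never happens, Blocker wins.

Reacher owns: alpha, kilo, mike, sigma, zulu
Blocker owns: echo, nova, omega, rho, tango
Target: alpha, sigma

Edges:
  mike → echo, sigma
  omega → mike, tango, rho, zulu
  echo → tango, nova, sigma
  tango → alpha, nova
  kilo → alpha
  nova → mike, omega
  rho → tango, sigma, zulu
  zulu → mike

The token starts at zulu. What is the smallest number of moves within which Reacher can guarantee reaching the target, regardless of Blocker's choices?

A0 = {alpha, sigma}
A1: add {kilo, mike} — mike (Reacher) has mike→sigma; kilo (Reacher) has kilo→alpha.
A2: add {zulu} — zulu (Reacher) has zulu→mike.
A3 = A2; e.g. omega (Blocker) can still go to tango. Fixed point.
zulu enters the attractor at level 2, so Reacher can force the target in 2 moves from there.

2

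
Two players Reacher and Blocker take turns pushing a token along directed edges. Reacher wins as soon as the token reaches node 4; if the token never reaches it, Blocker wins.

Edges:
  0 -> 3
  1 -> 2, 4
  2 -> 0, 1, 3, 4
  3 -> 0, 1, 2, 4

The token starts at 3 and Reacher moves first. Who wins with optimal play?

Reacher

Track states (vertex, player-to-move).
A0 = {(4,Reacher), (4,Blocker)}
A1: add {(1,Reacher), (2,Reacher), (3,Reacher)}.
(3,Reacher) ∈ A1 ⇒ Reacher forces the target.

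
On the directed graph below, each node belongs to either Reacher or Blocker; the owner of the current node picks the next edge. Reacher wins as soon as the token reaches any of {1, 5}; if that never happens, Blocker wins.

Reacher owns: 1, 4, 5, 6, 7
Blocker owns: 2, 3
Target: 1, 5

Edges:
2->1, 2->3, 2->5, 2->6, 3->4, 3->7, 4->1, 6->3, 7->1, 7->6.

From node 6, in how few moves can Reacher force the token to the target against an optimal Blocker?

3

A0 = {1, 5}
A1: add {4, 7} — 4 (Reacher) has 4→1; 7 (Reacher) has 7→1.
A2: add {3} — 3 (Blocker): all of {4, 7} already in.
A3: add {6} — 6 (Reacher) has 6→3.
6 enters the attractor at level 3, so Reacher can force the target in 3 moves from there.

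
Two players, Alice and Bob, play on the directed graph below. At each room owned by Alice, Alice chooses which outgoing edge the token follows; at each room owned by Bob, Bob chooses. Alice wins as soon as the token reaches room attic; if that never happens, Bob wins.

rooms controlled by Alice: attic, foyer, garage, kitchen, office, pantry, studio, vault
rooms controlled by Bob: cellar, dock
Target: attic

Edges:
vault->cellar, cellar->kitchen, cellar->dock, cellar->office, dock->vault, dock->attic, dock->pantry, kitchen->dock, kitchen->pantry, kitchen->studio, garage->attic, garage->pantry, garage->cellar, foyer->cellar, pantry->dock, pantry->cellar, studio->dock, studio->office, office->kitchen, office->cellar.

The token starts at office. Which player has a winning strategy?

Bob

A0 = {attic}
A1: add {garage} — garage (Alice) has garage→attic.
A2 = A1; e.g. kitchen (Alice) has no edge into A1. Fixed point.
office never enters the attractor, so Bob can avoid the target forever.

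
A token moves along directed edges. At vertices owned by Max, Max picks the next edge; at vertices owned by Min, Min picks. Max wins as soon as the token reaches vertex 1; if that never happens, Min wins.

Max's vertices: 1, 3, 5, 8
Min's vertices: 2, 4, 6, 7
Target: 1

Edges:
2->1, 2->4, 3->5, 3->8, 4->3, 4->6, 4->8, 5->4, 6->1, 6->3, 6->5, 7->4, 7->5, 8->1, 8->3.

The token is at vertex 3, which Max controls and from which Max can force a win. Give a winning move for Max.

A0 = {1}
A1: add {8} — 8 (Max) has 8→1.
A2: add {3} — 3 (Max) has 3→8.
A3 = A2; e.g. 2 (Min) can still go to 4. Fixed point.
From 3, successor 8 is in the attractor (rank 1); the other successor 5 is not.

8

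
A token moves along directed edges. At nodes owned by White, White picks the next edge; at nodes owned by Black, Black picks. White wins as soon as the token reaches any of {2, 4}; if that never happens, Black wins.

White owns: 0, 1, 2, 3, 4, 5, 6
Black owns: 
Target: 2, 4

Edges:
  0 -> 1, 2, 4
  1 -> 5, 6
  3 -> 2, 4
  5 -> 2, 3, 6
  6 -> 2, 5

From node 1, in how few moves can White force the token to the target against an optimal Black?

A0 = {2, 4}
A1: add {0, 3, 5, 6} — 0 (White) has 0→2; 3 (White) has 3→2; 5 (White) has 5→2; 6 (White) has 6→2.
A2: add {1} — 1 (White) has 1→5.
A2 = all vertices. Fixed point.
1 enters the attractor at level 2, so White can force the target in 2 moves from there.

2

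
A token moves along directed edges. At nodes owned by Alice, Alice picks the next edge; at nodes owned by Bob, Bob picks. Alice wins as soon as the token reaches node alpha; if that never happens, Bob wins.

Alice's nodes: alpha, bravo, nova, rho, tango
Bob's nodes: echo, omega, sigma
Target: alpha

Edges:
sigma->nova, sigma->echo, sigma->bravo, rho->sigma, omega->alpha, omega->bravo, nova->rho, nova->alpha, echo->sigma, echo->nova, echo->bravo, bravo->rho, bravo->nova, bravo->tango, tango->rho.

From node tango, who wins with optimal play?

A0 = {alpha}
A1: add {nova} — nova (Alice) has nova→alpha.
A2: add {bravo} — bravo (Alice) has bravo→nova.
A3: add {omega} — omega (Bob): all of {alpha, bravo} already in.
A4 = A3; e.g. sigma (Bob) can still go to echo. Fixed point.
tango never enters the attractor, so Bob can avoid the target forever.

Bob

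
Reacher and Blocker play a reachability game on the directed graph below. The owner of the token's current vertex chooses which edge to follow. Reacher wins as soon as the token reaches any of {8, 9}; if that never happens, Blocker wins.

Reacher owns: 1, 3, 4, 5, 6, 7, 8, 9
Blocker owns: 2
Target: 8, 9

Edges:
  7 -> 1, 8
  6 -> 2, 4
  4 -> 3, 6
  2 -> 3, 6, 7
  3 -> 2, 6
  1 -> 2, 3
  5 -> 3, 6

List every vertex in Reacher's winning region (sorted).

A0 = {8, 9}
A1: add {7} — 7 (Reacher) has 7→8.
A2 = A1; e.g. 1 (Reacher) has no edge into A1. Fixed point.
Reacher's winning region = {7, 8, 9}.

7, 8, 9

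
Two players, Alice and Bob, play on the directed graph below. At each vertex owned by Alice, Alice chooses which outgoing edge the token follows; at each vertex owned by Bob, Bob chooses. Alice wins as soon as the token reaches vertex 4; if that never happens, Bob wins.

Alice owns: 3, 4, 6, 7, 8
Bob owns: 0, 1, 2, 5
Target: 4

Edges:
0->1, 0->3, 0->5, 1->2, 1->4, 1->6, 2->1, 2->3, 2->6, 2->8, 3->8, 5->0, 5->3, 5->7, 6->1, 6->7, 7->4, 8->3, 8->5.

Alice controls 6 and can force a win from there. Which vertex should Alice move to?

7

A0 = {4}
A1: add {7} — 7 (Alice) has 7→4.
A2: add {6} — 6 (Alice) has 6→7.
A3 = A2; e.g. 0 (Bob) can still go to 1. Fixed point.
From 6, successor 7 is in the attractor (rank 1); the other successor 1 is not.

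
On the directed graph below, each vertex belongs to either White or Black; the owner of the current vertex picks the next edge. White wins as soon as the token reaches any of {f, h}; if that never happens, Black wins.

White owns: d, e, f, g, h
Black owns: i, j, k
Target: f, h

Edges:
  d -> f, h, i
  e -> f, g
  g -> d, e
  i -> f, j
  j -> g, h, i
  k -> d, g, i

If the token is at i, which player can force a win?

Black

A0 = {f, h}
A1: add {d, e} — d (White) has d→f; e (White) has e→f.
A2: add {g} — g (White) has g→d.
A3 = A2; e.g. i (Black) can still go to j. Fixed point.
i never enters the attractor, so Black can avoid the target forever.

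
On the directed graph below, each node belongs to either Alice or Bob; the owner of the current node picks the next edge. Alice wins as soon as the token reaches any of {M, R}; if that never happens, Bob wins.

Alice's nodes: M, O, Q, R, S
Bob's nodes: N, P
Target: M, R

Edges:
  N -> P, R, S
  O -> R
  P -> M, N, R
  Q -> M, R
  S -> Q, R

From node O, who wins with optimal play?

A0 = {M, R}
A1: add {O, Q, S} — O (Alice) has O→R; Q (Alice) has Q→M; S (Alice) has S→R.
A2 = A1; e.g. N (Bob) can still go to P. Fixed point.
O ∈ A1, so Alice can force the target.

Alice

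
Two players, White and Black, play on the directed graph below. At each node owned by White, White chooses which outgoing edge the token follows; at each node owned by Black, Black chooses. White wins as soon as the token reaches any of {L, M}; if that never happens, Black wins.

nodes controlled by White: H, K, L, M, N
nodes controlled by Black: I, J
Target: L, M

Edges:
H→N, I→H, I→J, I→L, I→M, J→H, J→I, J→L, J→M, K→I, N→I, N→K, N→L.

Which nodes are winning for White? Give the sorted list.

A0 = {L, M}
A1: add {N} — N (White) has N→L.
A2: add {H} — H (White) has H→N.
A3 = A2; e.g. I (Black) can still go to J. Fixed point.
White's winning region = {H, L, M, N}.

H, L, M, N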